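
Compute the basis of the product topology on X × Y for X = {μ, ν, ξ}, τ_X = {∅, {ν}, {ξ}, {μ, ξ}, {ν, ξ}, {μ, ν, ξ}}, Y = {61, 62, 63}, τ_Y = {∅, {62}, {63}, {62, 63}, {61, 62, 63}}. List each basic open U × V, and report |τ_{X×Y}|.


Basis B = {∅ × ∅, {ν} × {62}, {ν} × {63}, {ξ} × {62}, {ξ} × {63}, {μ, ξ} × {62}, {μ, ξ} × {63}, {ν} × {62, 63}, {ν, ξ} × {62}, {ν, ξ} × {63}, {ξ} × {62, 63}, {μ, ν, ξ} × {62}, {μ, ν, ξ} × {63}, {ν} × {61, 62, 63}, {ξ} × {61, 62, 63}, {μ, ξ} × {62, 63}, {ν, ξ} × {62, 63}, {μ, ξ} × {61, 62, 63}, {μ, ν, ξ} × {62, 63}, {ν, ξ} × {61, 62, 63}, {μ, ν, ξ} × {61, 62, 63}}; |τ_{X×Y}| = 70.

Enumerate products U × V with U ∈ τ_X, V ∈ τ_Y (deduplicated):
  ∅ × ∅ = {} (∅)
  {ν} × {62} = {(ν,62)}
  {ν} × {63} = {(ν,63)}
  {ξ} × {62} = {(ξ,62)}
  {ξ} × {63} = {(ξ,63)}
  {μ, ξ} × {62} = {(μ,62), (ξ,62)}
  {μ, ξ} × {63} = {(μ,63), (ξ,63)}
  {ν} × {62, 63} = {(ν,62), (ν,63)}
  {ν, ξ} × {62} = {(ν,62), (ξ,62)}
  {ν, ξ} × {63} = {(ν,63), (ξ,63)}
  {ξ} × {62, 63} = {(ξ,62), (ξ,63)}
  {μ, ν, ξ} × {62} = {(μ,62), (ν,62), (ξ,62)}
  {μ, ν, ξ} × {63} = {(μ,63), (ν,63), (ξ,63)}
  {ν} × {61, 62, 63} = {(ν,61), (ν,62), (ν,63)}
  {ξ} × {61, 62, 63} = {(ξ,61), (ξ,62), (ξ,63)}
  {μ, ξ} × {62, 63} = {(μ,62), (μ,63), (ξ,62), (ξ,63)}
  {ν, ξ} × {62, 63} = {(ν,62), (ν,63), (ξ,62), (ξ,63)}
  {μ, ξ} × {61, 62, 63} = {(μ,61), (μ,62), (μ,63), (ξ,61), (ξ,62), (ξ,63)}
  {μ, ν, ξ} × {62, 63} = {(μ,62), (μ,63), (ν,62), (ν,63), (ξ,62), (ξ,63)}
  {ν, ξ} × {61, 62, 63} = {(ν,61), (ν,62), (ν,63), (ξ,61), (ξ,62), (ξ,63)}
  {μ, ν, ξ} × {61, 62, 63} = {(μ,61), (μ,62), (μ,63), (ν,61), (ν,62), (ν,63), (ξ,61), (ξ,62), (ξ,63)}
These 21 distinct sets form the basis B.
Close under arbitrary unions to get τ_{X×Y}; counting gives |τ_{X×Y}| = 70.


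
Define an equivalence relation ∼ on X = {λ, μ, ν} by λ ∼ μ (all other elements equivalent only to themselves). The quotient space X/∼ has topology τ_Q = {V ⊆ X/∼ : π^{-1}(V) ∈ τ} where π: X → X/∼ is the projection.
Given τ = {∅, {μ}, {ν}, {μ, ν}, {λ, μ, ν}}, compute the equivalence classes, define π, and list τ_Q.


X/∼ = {[λ=μ], [ν]}; |τ_Q| = 3.

Equivalence classes: [λ=μ], [ν].
Quotient map π: X → X/∼ sends λ ↦ [λ=μ], μ ↦ [λ=μ], ν ↦ [ν].
For each subset V ⊆ X/∼, compute π^{-1}(V) ⊆ X and check whether π^{-1}(V) ∈ τ. V is open in τ_Q iff π^{-1}(V) ∈ τ.
  V = {}: π^{-1}(V) = ∅ ∈ τ ✓.
  V = {[λ=μ]}: π^{-1}(V) = {λ, μ} ∉ τ ✗.
  V = {[ν]}: π^{-1}(V) = {ν} ∈ τ ✓.
  V = {[λ=μ], [ν]}: π^{-1}(V) = {λ, μ, ν} ∈ τ ✓.
Open sets in the quotient: τ_Q = {{}, {[ν]}, {[λ=μ], [ν]}} (3 elements).


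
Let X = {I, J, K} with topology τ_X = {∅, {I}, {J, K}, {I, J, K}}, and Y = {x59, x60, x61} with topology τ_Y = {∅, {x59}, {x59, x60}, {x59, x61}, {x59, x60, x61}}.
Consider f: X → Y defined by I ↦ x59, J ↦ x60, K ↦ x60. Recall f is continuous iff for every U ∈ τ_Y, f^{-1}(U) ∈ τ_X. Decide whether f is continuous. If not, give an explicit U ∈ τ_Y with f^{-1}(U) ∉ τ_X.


f IS continuous.

Compute f^{-1}(U) for each U ∈ τ_Y:
  U = ∅: f^{-1}(U) = ∅ ∈ τ_X ✓.
  U = {x59}: f^{-1}(U) = {I} ∈ τ_X ✓.
  U = {x59, x60}: f^{-1}(U) = {I, J, K} ∈ τ_X ✓.
  U = {x59, x61}: f^{-1}(U) = {I} ∈ τ_X ✓.
  U = {x59, x60, x61}: f^{-1}(U) = {I, J, K} ∈ τ_X ✓.
Every preimage lies in τ_X, so f IS continuous.


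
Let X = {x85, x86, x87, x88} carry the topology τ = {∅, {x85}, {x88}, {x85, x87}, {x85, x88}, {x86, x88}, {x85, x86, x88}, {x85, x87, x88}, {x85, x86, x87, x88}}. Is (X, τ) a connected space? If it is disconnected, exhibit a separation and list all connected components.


(X, τ) is disconnected; components = [{x85, x87}, {x86, x88}].

Find clopen sets (U ∈ τ with X ∖ U ∈ τ):
  U = ∅, X ∖ U = {x85, x86, x87, x88} — both open, so U is clopen.
  U = {x85, x87}, X ∖ U = {x86, x88} — both open, so U is clopen.
  U = {x86, x88}, X ∖ U = {x85, x87} — both open, so U is clopen.
  U = {x85, x86, x87, x88}, X ∖ U = ∅ — both open, so U is clopen.
Nontrivial clopen(s) exist: e.g. {x85, x87}. So (X, τ) is disconnected.
Compute connected components by grouping points that agree on all clopens:
  component: {x85, x87}
  component: {x86, x88}


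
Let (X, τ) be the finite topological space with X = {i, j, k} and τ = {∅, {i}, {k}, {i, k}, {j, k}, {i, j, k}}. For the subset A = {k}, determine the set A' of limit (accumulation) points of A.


A' = {j}

For each x ∈ X, list the open sets U ∈ τ with x ∈ U, then check whether U ∩ (A ∖ {x}) ≠ ∅ for every such U.
  x = i: open {i} ∋ x has {i} ∩ (A ∖ {i}) = ∅, so x is NOT a limit point.
  x = j: opens ∋ x are {j, k}, {i, j, k}; each meets A ∖ {j}, so x IS a limit point.
  x = k: open {k} ∋ x has {k} ∩ (A ∖ {k}) = ∅, so x is NOT a limit point.
Collecting: A' = {j}.


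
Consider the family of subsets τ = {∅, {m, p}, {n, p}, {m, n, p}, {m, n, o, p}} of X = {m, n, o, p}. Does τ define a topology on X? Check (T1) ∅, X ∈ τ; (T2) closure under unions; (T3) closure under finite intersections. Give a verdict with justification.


τ is NOT a topology on X.

Axiom (T1): ∅ ∈ τ? Yes; X ∈ τ? Yes.
Axiom (T2/T3): check pairwise unions and intersections of members of τ.
Counterexample for (T3): {m, p} ∩ {n, p} = {p} ∉ τ. Therefore τ is NOT a topology.


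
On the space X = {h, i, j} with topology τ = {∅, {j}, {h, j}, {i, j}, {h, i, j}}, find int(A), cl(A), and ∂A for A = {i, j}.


int(A) = {i, j}, cl(A) = {h, i, j}, ∂A = {h}.

Closed sets in (X, τ) are complements of opens:
  closed(X, τ) = {∅, {h}, {i}, {h, i}, {h, i, j}}.
int(A) = ⋃ {U ∈ τ : U ⊆ A}. Opens contained in A: ∅, {j}, {i, j}.
Taking the union of these: int(A) = {i, j}.
cl(A) = ⋂ {C closed : A ⊆ C}. Closed sets containing A: {h, i, j}.
Intersecting these: cl(A) = {h, i, j}.
∂A = cl(A) ∖ int(A) = {h, i, j} ∖ {i, j} = {h}.


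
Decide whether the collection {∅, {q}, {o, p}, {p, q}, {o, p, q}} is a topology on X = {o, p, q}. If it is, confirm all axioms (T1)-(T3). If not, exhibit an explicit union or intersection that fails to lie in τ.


τ is NOT a topology on X.

Axiom (T1): ∅ ∈ τ? Yes; X ∈ τ? Yes.
Axiom (T2/T3): check pairwise unions and intersections of members of τ.
Counterexample for (T3): {o, p} ∩ {p, q} = {p} ∉ τ. Therefore τ is NOT a topology.


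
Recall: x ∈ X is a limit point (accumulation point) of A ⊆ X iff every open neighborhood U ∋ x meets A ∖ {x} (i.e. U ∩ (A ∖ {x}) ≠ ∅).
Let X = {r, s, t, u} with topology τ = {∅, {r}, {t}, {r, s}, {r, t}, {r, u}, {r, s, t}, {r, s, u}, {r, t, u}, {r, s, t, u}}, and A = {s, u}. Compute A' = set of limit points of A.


A' = ∅

For each x ∈ X, list the open sets U ∈ τ with x ∈ U, then check whether U ∩ (A ∖ {x}) ≠ ∅ for every such U.
  x = r: open {r} ∋ x has {r} ∩ (A ∖ {r}) = ∅, so x is NOT a limit point.
  x = s: open {r, s} ∋ x has {r, s} ∩ (A ∖ {s}) = ∅, so x is NOT a limit point.
  x = t: open {t} ∋ x has {t} ∩ (A ∖ {t}) = ∅, so x is NOT a limit point.
  x = u: open {r, u} ∋ x has {r, u} ∩ (A ∖ {u}) = ∅, so x is NOT a limit point.
Collecting: A' = ∅.


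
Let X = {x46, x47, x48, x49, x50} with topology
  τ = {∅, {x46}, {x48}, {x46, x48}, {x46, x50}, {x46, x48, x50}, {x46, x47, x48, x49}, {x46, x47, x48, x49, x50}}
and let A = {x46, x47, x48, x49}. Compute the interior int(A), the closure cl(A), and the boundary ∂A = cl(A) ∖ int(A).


int(A) = {x46, x47, x48, x49}, cl(A) = {x46, x47, x48, x49, x50}, ∂A = {x50}.

Closed sets in (X, τ) are complements of opens:
  closed(X, τ) = {∅, {x50}, {x47, x49}, {x47, x48, x49}, {x47, x49, x50}, {x46, x47, x49, x50}, {x47, x48, x49, x50}, {x46, x47, x48, x49, x50}}.
int(A) = ⋃ {U ∈ τ : U ⊆ A}. Opens contained in A: ∅, {x46}, {x48}, {x46, x48}, {x46, x47, x48, x49}.
Taking the union of these: int(A) = {x46, x47, x48, x49}.
cl(A) = ⋂ {C closed : A ⊆ C}. Closed sets containing A: {x46, x47, x48, x49, x50}.
Intersecting these: cl(A) = {x46, x47, x48, x49, x50}.
∂A = cl(A) ∖ int(A) = {x46, x47, x48, x49, x50} ∖ {x46, x47, x48, x49} = {x50}.


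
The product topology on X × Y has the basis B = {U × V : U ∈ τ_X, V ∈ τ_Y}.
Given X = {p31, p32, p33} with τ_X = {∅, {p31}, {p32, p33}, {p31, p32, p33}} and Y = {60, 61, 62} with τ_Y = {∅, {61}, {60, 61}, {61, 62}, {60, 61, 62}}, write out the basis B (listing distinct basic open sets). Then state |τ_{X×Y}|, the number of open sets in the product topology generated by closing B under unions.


Basis B = {∅ × ∅, {p31} × {61}, {p31} × {60, 61}, {p31} × {61, 62}, {p32, p33} × {61}, {p31} × {60, 61, 62}, {p31, p32, p33} × {61}, {p32, p33} × {60, 61}, {p32, p33} × {61, 62}, {p31, p32, p33} × {60, 61}, {p31, p32, p33} × {61, 62}, {p32, p33} × {60, 61, 62}, {p31, p32, p33} × {60, 61, 62}}; |τ_{X×Y}| = 25.

Enumerate products U × V with U ∈ τ_X, V ∈ τ_Y (deduplicated):
  ∅ × ∅ = {} (∅)
  {p31} × {61} = {(p31,61)}
  {p31} × {60, 61} = {(p31,60), (p31,61)}
  {p31} × {61, 62} = {(p31,61), (p31,62)}
  {p32, p33} × {61} = {(p32,61), (p33,61)}
  {p31} × {60, 61, 62} = {(p31,60), (p31,61), (p31,62)}
  {p31, p32, p33} × {61} = {(p31,61), (p32,61), (p33,61)}
  {p32, p33} × {60, 61} = {(p32,60), (p32,61), (p33,60), (p33,61)}
  {p32, p33} × {61, 62} = {(p32,61), (p32,62), (p33,61), (p33,62)}
  {p31, p32, p33} × {60, 61} = {(p31,60), (p31,61), (p32,60), (p32,61), (p33,60), (p33,61)}
  {p31, p32, p33} × {61, 62} = {(p31,61), (p31,62), (p32,61), (p32,62), (p33,61), (p33,62)}
  {p32, p33} × {60, 61, 62} = {(p32,60), (p32,61), (p32,62), (p33,60), (p33,61), (p33,62)}
  {p31, p32, p33} × {60, 61, 62} = {(p31,60), (p31,61), (p31,62), (p32,60), (p32,61), (p32,62), (p33,60), (p33,61), (p33,62)}
These 13 distinct sets form the basis B.
Close under arbitrary unions to get τ_{X×Y}; counting gives |τ_{X×Y}| = 25.


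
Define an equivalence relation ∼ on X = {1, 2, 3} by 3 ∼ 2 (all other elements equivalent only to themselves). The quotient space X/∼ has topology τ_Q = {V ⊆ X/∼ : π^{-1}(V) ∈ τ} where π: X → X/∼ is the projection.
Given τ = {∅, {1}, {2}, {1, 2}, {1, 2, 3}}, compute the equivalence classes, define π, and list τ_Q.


X/∼ = {[1], [2=3]}; |τ_Q| = 3.

Equivalence classes: [1], [2=3].
Quotient map π: X → X/∼ sends 1 ↦ [1], 2 ↦ [2=3], 3 ↦ [2=3].
For each subset V ⊆ X/∼, compute π^{-1}(V) ⊆ X and check whether π^{-1}(V) ∈ τ. V is open in τ_Q iff π^{-1}(V) ∈ τ.
  V = {}: π^{-1}(V) = ∅ ∈ τ ✓.
  V = {[1]}: π^{-1}(V) = {1} ∈ τ ✓.
  V = {[2=3]}: π^{-1}(V) = {2, 3} ∉ τ ✗.
  V = {[1], [2=3]}: π^{-1}(V) = {1, 2, 3} ∈ τ ✓.
Open sets in the quotient: τ_Q = {{}, {[1]}, {[1], [2=3]}} (3 elements).


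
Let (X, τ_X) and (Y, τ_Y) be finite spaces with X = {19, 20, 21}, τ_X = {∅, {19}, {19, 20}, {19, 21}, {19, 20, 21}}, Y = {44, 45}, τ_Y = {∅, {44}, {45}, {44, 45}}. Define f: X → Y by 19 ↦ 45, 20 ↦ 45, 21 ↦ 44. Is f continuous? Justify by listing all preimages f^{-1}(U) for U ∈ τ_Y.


f is NOT continuous.

Compute f^{-1}(U) for each U ∈ τ_Y:
  U = ∅: f^{-1}(U) = ∅ ∈ τ_X ✓.
  U = {44}: f^{-1}(U) = {21} ∉ τ_X ✗.
  U = {45}: f^{-1}(U) = {19, 20} ∈ τ_X ✓.
  U = {44, 45}: f^{-1}(U) = {19, 20, 21} ∈ τ_X ✓.
Found U = {44} with f^{-1}(U) = {21} not in τ_X. Therefore f is NOT continuous.


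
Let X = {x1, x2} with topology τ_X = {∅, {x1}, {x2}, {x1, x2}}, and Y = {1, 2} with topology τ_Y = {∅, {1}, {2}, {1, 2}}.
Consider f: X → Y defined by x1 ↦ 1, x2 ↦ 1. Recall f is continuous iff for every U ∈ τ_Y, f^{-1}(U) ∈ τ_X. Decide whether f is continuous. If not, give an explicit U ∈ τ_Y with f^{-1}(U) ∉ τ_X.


f IS continuous.

Compute f^{-1}(U) for each U ∈ τ_Y:
  U = ∅: f^{-1}(U) = ∅ ∈ τ_X ✓.
  U = {1}: f^{-1}(U) = {x1, x2} ∈ τ_X ✓.
  U = {2}: f^{-1}(U) = ∅ ∈ τ_X ✓.
  U = {1, 2}: f^{-1}(U) = {x1, x2} ∈ τ_X ✓.
Every preimage lies in τ_X, so f IS continuous.


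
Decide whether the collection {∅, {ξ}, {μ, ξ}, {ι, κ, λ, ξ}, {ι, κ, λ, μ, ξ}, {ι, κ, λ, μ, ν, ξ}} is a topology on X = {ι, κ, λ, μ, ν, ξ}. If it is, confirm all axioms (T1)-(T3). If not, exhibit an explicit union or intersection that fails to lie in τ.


τ IS a topology on X.

Axiom (T1): ∅ ∈ τ? Yes; X ∈ τ? Yes.
Axiom (T2/T3): check pairwise unions and intersections of members of τ.
All pairwise intersections and unions checked — each lies in τ. Therefore τ satisfies (T1), (T2), (T3): it IS a topology on X.


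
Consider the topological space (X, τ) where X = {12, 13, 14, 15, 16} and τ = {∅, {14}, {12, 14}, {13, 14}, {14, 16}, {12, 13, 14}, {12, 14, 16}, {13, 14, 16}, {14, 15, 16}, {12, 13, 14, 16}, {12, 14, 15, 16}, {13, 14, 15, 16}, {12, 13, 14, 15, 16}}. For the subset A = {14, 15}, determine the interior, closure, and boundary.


int(A) = {14}, cl(A) = {12, 13, 14, 15, 16}, ∂A = {12, 13, 15, 16}.

Closed sets in (X, τ) are complements of opens:
  closed(X, τ) = {∅, {12}, {13}, {15}, {12, 13}, {12, 15}, {13, 15}, {15, 16}, {12, 13, 15}, {12, 15, 16}, {13, 15, 16}, {12, 13, 15, 16}, {12, 13, 14, 15, 16}}.
int(A) = ⋃ {U ∈ τ : U ⊆ A}. Opens contained in A: ∅, {14}.
Taking the union of these: int(A) = {14}.
cl(A) = ⋂ {C closed : A ⊆ C}. Closed sets containing A: {12, 13, 14, 15, 16}.
Intersecting these: cl(A) = {12, 13, 14, 15, 16}.
∂A = cl(A) ∖ int(A) = {12, 13, 14, 15, 16} ∖ {14} = {12, 13, 15, 16}.


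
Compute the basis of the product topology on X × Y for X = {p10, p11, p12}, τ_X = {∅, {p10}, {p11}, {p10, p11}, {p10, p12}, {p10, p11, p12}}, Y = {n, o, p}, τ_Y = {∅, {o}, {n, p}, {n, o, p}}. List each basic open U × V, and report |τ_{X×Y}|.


Basis B = {∅ × ∅, {p10} × {o}, {p11} × {o}, {p10} × {n, p}, {p10, p11} × {o}, {p10, p12} × {o}, {p11} × {n, p}, {p10} × {n, o, p}, {p10, p11, p12} × {o}, {p11} × {n, o, p}, {p10, p11} × {n, p}, {p10, p12} × {n, p}, {p10, p11} × {n, o, p}, {p10, p12} × {n, o, p}, {p10, p11, p12} × {n, p}, {p10, p11, p12} × {n, o, p}}; |τ_{X×Y}| = 36.

Enumerate products U × V with U ∈ τ_X, V ∈ τ_Y (deduplicated):
  ∅ × ∅ = {} (∅)
  {p10} × {o} = {(p10,o)}
  {p11} × {o} = {(p11,o)}
  {p10} × {n, p} = {(p10,n), (p10,p)}
  {p10, p11} × {o} = {(p10,o), (p11,o)}
  {p10, p12} × {o} = {(p10,o), (p12,o)}
  {p11} × {n, p} = {(p11,n), (p11,p)}
  {p10} × {n, o, p} = {(p10,n), (p10,o), (p10,p)}
  {p10, p11, p12} × {o} = {(p10,o), (p11,o), (p12,o)}
  {p11} × {n, o, p} = {(p11,n), (p11,o), (p11,p)}
  {p10, p11} × {n, p} = {(p10,n), (p10,p), (p11,n), (p11,p)}
  {p10, p12} × {n, p} = {(p10,n), (p10,p), (p12,n), (p12,p)}
  {p10, p11} × {n, o, p} = {(p10,n), (p10,o), (p10,p), (p11,n), (p11,o), (p11,p)}
  {p10, p12} × {n, o, p} = {(p10,n), (p10,o), (p10,p), (p12,n), (p12,o), (p12,p)}
  {p10, p11, p12} × {n, p} = {(p10,n), (p10,p), (p11,n), (p11,p), (p12,n), (p12,p)}
  {p10, p11, p12} × {n, o, p} = {(p10,n), (p10,o), (p10,p), (p11,n), (p11,o), (p11,p), (p12,n), (p12,o), (p12,p)}
These 16 distinct sets form the basis B.
Close under arbitrary unions to get τ_{X×Y}; counting gives |τ_{X×Y}| = 36.


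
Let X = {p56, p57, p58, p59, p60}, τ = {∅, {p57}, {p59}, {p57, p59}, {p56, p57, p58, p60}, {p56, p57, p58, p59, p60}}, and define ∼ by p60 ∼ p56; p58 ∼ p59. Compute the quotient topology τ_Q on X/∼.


X/∼ = {[p56=p60], [p57], [p58=p59]}; |τ_Q| = 3.

Equivalence classes: [p56=p60], [p57], [p58=p59].
Quotient map π: X → X/∼ sends p56 ↦ [p56=p60], p57 ↦ [p57], p58 ↦ [p58=p59], p59 ↦ [p58=p59], p60 ↦ [p56=p60].
For each subset V ⊆ X/∼, compute π^{-1}(V) ⊆ X and check whether π^{-1}(V) ∈ τ. V is open in τ_Q iff π^{-1}(V) ∈ τ.
  V = {}: π^{-1}(V) = ∅ ∈ τ ✓.
  V = {[p56=p60]}: π^{-1}(V) = {p56, p60} ∉ τ ✗.
  V = {[p57]}: π^{-1}(V) = {p57} ∈ τ ✓.
  V = {[p56=p60], [p57]}: π^{-1}(V) = {p56, p57, p60} ∉ τ ✗.
  V = {[p58=p59]}: π^{-1}(V) = {p58, p59} ∉ τ ✗.
  V = {[p56=p60], [p58=p59]}: π^{-1}(V) = {p56, p58, p59, p60} ∉ τ ✗.
  V = {[p57], [p58=p59]}: π^{-1}(V) = {p57, p58, p59} ∉ τ ✗.
  V = {[p56=p60], [p57], [p58=p59]}: π^{-1}(V) = {p56, p57, p58, p59, p60} ∈ τ ✓.
Open sets in the quotient: τ_Q = {{}, {[p57]}, {[p56=p60], [p57], [p58=p59]}} (3 elements).


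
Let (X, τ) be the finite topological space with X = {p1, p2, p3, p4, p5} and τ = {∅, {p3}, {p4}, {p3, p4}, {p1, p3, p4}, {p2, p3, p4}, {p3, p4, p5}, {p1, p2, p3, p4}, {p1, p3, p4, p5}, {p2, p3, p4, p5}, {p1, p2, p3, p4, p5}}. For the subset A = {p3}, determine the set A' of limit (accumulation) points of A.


A' = {p1, p2, p5}

For each x ∈ X, list the open sets U ∈ τ with x ∈ U, then check whether U ∩ (A ∖ {x}) ≠ ∅ for every such U.
  x = p1: opens ∋ x are {p1, p3, p4}, {p1, p2, p3, p4}, {p1, p3, p4, p5}, {p1, p2, p3, p4, p5}; each meets A ∖ {p1}, so x IS a limit point.
  x = p2: opens ∋ x are {p2, p3, p4}, {p1, p2, p3, p4}, {p2, p3, p4, p5}, {p1, p2, p3, p4, p5}; each meets A ∖ {p2}, so x IS a limit point.
  x = p3: open {p3} ∋ x has {p3} ∩ (A ∖ {p3}) = ∅, so x is NOT a limit point.
  x = p4: open {p4} ∋ x has {p4} ∩ (A ∖ {p4}) = ∅, so x is NOT a limit point.
  x = p5: opens ∋ x are {p3, p4, p5}, {p1, p3, p4, p5}, {p2, p3, p4, p5}, {p1, p2, p3, p4, p5}; each meets A ∖ {p5}, so x IS a limit point.
Collecting: A' = {p1, p2, p5}.


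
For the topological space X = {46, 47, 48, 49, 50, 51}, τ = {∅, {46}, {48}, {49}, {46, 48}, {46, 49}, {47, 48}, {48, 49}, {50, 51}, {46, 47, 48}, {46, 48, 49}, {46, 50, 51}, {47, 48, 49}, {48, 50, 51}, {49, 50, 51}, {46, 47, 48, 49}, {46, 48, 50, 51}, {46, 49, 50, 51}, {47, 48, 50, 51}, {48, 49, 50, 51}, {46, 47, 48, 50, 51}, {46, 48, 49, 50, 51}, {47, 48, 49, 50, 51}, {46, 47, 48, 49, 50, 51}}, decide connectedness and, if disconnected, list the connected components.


(X, τ) is disconnected; components = [{46}, {49}, {47, 48}, {50, 51}].

Find clopen sets (U ∈ τ with X ∖ U ∈ τ):
  U = ∅, X ∖ U = {46, 47, 48, 49, 50, 51} — both open, so U is clopen.
  U = {46}, X ∖ U = {47, 48, 49, 50, 51} — both open, so U is clopen.
  U = {49}, X ∖ U = {46, 47, 48, 50, 51} — both open, so U is clopen.
  U = {46, 49}, X ∖ U = {47, 48, 50, 51} — both open, so U is clopen.
  U = {47, 48}, X ∖ U = {46, 49, 50, 51} — both open, so U is clopen.
  U = {50, 51}, X ∖ U = {46, 47, 48, 49} — both open, so U is clopen.
  U = {46, 47, 48}, X ∖ U = {49, 50, 51} — both open, so U is clopen.
  U = {46, 50, 51}, X ∖ U = {47, 48, 49} — both open, so U is clopen.
  U = {47, 48, 49}, X ∖ U = {46, 50, 51} — both open, so U is clopen.
  U = {49, 50, 51}, X ∖ U = {46, 47, 48} — both open, so U is clopen.
  U = {46, 47, 48, 49}, X ∖ U = {50, 51} — both open, so U is clopen.
  U = {46, 49, 50, 51}, X ∖ U = {47, 48} — both open, so U is clopen.
  U = {47, 48, 50, 51}, X ∖ U = {46, 49} — both open, so U is clopen.
  U = {46, 47, 48, 50, 51}, X ∖ U = {49} — both open, so U is clopen.
  U = {47, 48, 49, 50, 51}, X ∖ U = {46} — both open, so U is clopen.
  U = {46, 47, 48, 49, 50, 51}, X ∖ U = ∅ — both open, so U is clopen.
Nontrivial clopen(s) exist: e.g. {49}. So (X, τ) is disconnected.
Compute connected components by grouping points that agree on all clopens:
  component: {46}
  component: {49}
  component: {47, 48}
  component: {50, 51}


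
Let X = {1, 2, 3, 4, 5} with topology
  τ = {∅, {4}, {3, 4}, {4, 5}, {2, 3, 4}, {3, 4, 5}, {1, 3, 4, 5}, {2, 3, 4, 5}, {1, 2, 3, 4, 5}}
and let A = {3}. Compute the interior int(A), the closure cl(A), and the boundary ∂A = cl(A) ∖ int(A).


int(A) = ∅, cl(A) = {1, 2, 3}, ∂A = {1, 2, 3}.

Closed sets in (X, τ) are complements of opens:
  closed(X, τ) = {∅, {1}, {2}, {1, 2}, {1, 5}, {1, 2, 3}, {1, 2, 5}, {1, 2, 3, 5}, {1, 2, 3, 4, 5}}.
int(A) = ⋃ {U ∈ τ : U ⊆ A}. Opens contained in A: ∅.
Taking the union of these: int(A) = ∅.
cl(A) = ⋂ {C closed : A ⊆ C}. Closed sets containing A: {1, 2, 3}, {1, 2, 3, 5}, {1, 2, 3, 4, 5}.
Intersecting these: cl(A) = {1, 2, 3}.
∂A = cl(A) ∖ int(A) = {1, 2, 3} ∖ ∅ = {1, 2, 3}.


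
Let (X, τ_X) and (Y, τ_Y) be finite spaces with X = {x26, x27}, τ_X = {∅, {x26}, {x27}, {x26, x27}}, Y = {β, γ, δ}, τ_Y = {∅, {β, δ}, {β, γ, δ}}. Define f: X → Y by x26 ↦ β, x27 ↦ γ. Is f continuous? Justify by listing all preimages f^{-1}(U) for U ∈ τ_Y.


f IS continuous.

Compute f^{-1}(U) for each U ∈ τ_Y:
  U = ∅: f^{-1}(U) = ∅ ∈ τ_X ✓.
  U = {β, δ}: f^{-1}(U) = {x26} ∈ τ_X ✓.
  U = {β, γ, δ}: f^{-1}(U) = {x26, x27} ∈ τ_X ✓.
Every preimage lies in τ_X, so f IS continuous.


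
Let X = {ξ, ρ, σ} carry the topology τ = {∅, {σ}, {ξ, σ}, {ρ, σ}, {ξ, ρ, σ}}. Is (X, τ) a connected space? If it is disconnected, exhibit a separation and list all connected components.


(X, τ) is connected.

Find clopen sets (U ∈ τ with X ∖ U ∈ τ):
  U = ∅, X ∖ U = {ξ, ρ, σ} — both open, so U is clopen.
  U = {ξ, ρ, σ}, X ∖ U = ∅ — both open, so U is clopen.
Only trivial clopens (∅ and X) exist, so (X, τ) is connected.
Compute connected components by grouping points that agree on all clopens:
  component: {ξ, ρ, σ}


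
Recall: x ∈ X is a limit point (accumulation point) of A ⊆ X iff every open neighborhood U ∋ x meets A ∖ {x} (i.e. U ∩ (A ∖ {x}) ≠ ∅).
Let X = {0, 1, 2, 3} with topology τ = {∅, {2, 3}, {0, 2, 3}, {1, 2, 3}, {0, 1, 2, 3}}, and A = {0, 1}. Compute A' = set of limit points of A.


A' = ∅

For each x ∈ X, list the open sets U ∈ τ with x ∈ U, then check whether U ∩ (A ∖ {x}) ≠ ∅ for every such U.
  x = 0: open {0, 2, 3} ∋ x has {0, 2, 3} ∩ (A ∖ {0}) = ∅, so x is NOT a limit point.
  x = 1: open {1, 2, 3} ∋ x has {1, 2, 3} ∩ (A ∖ {1}) = ∅, so x is NOT a limit point.
  x = 2: open {2, 3} ∋ x has {2, 3} ∩ (A ∖ {2}) = ∅, so x is NOT a limit point.
  x = 3: open {2, 3} ∋ x has {2, 3} ∩ (A ∖ {3}) = ∅, so x is NOT a limit point.
Collecting: A' = ∅.


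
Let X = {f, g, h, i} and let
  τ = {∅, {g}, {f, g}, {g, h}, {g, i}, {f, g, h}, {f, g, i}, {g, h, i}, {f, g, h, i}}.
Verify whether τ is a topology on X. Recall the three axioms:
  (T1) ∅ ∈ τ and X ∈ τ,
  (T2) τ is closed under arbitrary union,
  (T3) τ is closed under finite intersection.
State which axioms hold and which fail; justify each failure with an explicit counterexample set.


τ IS a topology on X.

Axiom (T1): ∅ ∈ τ? Yes; X ∈ τ? Yes.
Axiom (T2/T3): check pairwise unions and intersections of members of τ.
All pairwise intersections and unions checked — each lies in τ. Therefore τ satisfies (T1), (T2), (T3): it IS a topology on X.


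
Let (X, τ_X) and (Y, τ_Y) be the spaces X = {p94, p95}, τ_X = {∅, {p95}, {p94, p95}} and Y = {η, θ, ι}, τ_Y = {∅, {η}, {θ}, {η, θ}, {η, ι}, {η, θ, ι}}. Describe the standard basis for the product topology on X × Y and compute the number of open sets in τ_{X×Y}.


Basis B = {∅ × ∅, {p95} × {η}, {p95} × {θ}, {p94, p95} × {η}, {p94, p95} × {θ}, {p95} × {η, θ}, {p95} × {η, ι}, {p95} × {η, θ, ι}, {p94, p95} × {η, θ}, {p94, p95} × {η, ι}, {p94, p95} × {η, θ, ι}}; |τ_{X×Y}| = 18.

Enumerate products U × V with U ∈ τ_X, V ∈ τ_Y (deduplicated):
  ∅ × ∅ = {} (∅)
  {p95} × {η} = {(p95,η)}
  {p95} × {θ} = {(p95,θ)}
  {p94, p95} × {η} = {(p94,η), (p95,η)}
  {p94, p95} × {θ} = {(p94,θ), (p95,θ)}
  {p95} × {η, θ} = {(p95,η), (p95,θ)}
  {p95} × {η, ι} = {(p95,η), (p95,ι)}
  {p95} × {η, θ, ι} = {(p95,η), (p95,θ), (p95,ι)}
  {p94, p95} × {η, θ} = {(p94,η), (p94,θ), (p95,η), (p95,θ)}
  {p94, p95} × {η, ι} = {(p94,η), (p94,ι), (p95,η), (p95,ι)}
  {p94, p95} × {η, θ, ι} = {(p94,η), (p94,θ), (p94,ι), (p95,η), (p95,θ), (p95,ι)}
These 11 distinct sets form the basis B.
Close under arbitrary unions to get τ_{X×Y}; counting gives |τ_{X×Y}| = 18.


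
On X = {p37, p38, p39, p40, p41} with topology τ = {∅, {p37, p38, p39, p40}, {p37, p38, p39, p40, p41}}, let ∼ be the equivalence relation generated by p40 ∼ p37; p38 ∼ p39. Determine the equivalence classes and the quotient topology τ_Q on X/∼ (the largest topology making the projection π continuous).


X/∼ = {[p37=p40], [p38=p39], [p41]}; |τ_Q| = 3.

Equivalence classes: [p37=p40], [p38=p39], [p41].
Quotient map π: X → X/∼ sends p37 ↦ [p37=p40], p38 ↦ [p38=p39], p39 ↦ [p38=p39], p40 ↦ [p37=p40], p41 ↦ [p41].
For each subset V ⊆ X/∼, compute π^{-1}(V) ⊆ X and check whether π^{-1}(V) ∈ τ. V is open in τ_Q iff π^{-1}(V) ∈ τ.
  V = {}: π^{-1}(V) = ∅ ∈ τ ✓.
  V = {[p37=p40]}: π^{-1}(V) = {p37, p40} ∉ τ ✗.
  V = {[p38=p39]}: π^{-1}(V) = {p38, p39} ∉ τ ✗.
  V = {[p37=p40], [p38=p39]}: π^{-1}(V) = {p37, p38, p39, p40} ∈ τ ✓.
  V = {[p41]}: π^{-1}(V) = {p41} ∉ τ ✗.
  V = {[p37=p40], [p41]}: π^{-1}(V) = {p37, p40, p41} ∉ τ ✗.
  V = {[p38=p39], [p41]}: π^{-1}(V) = {p38, p39, p41} ∉ τ ✗.
  V = {[p37=p40], [p38=p39], [p41]}: π^{-1}(V) = {p37, p38, p39, p40, p41} ∈ τ ✓.
Open sets in the quotient: τ_Q = {{}, {[p37=p40], [p38=p39]}, {[p37=p40], [p38=p39], [p41]}} (3 elements).


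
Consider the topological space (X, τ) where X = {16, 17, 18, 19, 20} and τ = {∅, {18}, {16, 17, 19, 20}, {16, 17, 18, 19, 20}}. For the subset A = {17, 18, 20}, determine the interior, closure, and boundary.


int(A) = {18}, cl(A) = {16, 17, 18, 19, 20}, ∂A = {16, 17, 19, 20}.

Closed sets in (X, τ) are complements of opens:
  closed(X, τ) = {∅, {18}, {16, 17, 19, 20}, {16, 17, 18, 19, 20}}.
int(A) = ⋃ {U ∈ τ : U ⊆ A}. Opens contained in A: ∅, {18}.
Taking the union of these: int(A) = {18}.
cl(A) = ⋂ {C closed : A ⊆ C}. Closed sets containing A: {16, 17, 18, 19, 20}.
Intersecting these: cl(A) = {16, 17, 18, 19, 20}.
∂A = cl(A) ∖ int(A) = {16, 17, 18, 19, 20} ∖ {18} = {16, 17, 19, 20}.


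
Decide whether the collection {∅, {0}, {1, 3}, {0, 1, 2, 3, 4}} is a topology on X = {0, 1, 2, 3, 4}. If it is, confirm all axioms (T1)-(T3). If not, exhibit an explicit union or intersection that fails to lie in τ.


τ is NOT a topology on X.

Axiom (T1): ∅ ∈ τ? Yes; X ∈ τ? Yes.
Axiom (T2/T3): check pairwise unions and intersections of members of τ.
Counterexample for (T2): {0} ∪ {1, 3} = {0, 1, 3} ∉ τ. Therefore τ is NOT a topology.


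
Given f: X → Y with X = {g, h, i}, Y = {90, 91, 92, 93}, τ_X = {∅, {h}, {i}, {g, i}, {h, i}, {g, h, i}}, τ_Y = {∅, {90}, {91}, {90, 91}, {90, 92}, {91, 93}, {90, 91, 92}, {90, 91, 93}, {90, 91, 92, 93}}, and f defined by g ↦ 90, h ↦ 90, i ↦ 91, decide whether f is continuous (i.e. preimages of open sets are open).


f is NOT continuous.

Compute f^{-1}(U) for each U ∈ τ_Y:
  U = ∅: f^{-1}(U) = ∅ ∈ τ_X ✓.
  U = {90}: f^{-1}(U) = {g, h} ∉ τ_X ✗.
  U = {91}: f^{-1}(U) = {i} ∈ τ_X ✓.
  U = {90, 91}: f^{-1}(U) = {g, h, i} ∈ τ_X ✓.
  U = {90, 92}: f^{-1}(U) = {g, h} ∉ τ_X ✗.
  U = {91, 93}: f^{-1}(U) = {i} ∈ τ_X ✓.
  U = {90, 91, 92}: f^{-1}(U) = {g, h, i} ∈ τ_X ✓.
  U = {90, 91, 93}: f^{-1}(U) = {g, h, i} ∈ τ_X ✓.
  U = {90, 91, 92, 93}: f^{-1}(U) = {g, h, i} ∈ τ_X ✓.
Found U = {90} with f^{-1}(U) = {g, h} not in τ_X. Therefore f is NOT continuous.


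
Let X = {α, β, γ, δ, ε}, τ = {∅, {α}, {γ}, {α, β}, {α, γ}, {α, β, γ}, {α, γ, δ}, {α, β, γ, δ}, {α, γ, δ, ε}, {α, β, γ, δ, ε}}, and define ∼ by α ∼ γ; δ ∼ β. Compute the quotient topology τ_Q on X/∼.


X/∼ = {[α=γ], [β=δ], [ε]}; |τ_Q| = 4.

Equivalence classes: [α=γ], [β=δ], [ε].
Quotient map π: X → X/∼ sends α ↦ [α=γ], β ↦ [β=δ], γ ↦ [α=γ], δ ↦ [β=δ], ε ↦ [ε].
For each subset V ⊆ X/∼, compute π^{-1}(V) ⊆ X and check whether π^{-1}(V) ∈ τ. V is open in τ_Q iff π^{-1}(V) ∈ τ.
  V = {}: π^{-1}(V) = ∅ ∈ τ ✓.
  V = {[α=γ]}: π^{-1}(V) = {α, γ} ∈ τ ✓.
  V = {[β=δ]}: π^{-1}(V) = {β, δ} ∉ τ ✗.
  V = {[α=γ], [β=δ]}: π^{-1}(V) = {α, β, γ, δ} ∈ τ ✓.
  V = {[ε]}: π^{-1}(V) = {ε} ∉ τ ✗.
  V = {[α=γ], [ε]}: π^{-1}(V) = {α, γ, ε} ∉ τ ✗.
  V = {[β=δ], [ε]}: π^{-1}(V) = {β, δ, ε} ∉ τ ✗.
  V = {[α=γ], [β=δ], [ε]}: π^{-1}(V) = {α, β, γ, δ, ε} ∈ τ ✓.
Open sets in the quotient: τ_Q = {{}, {[α=γ]}, {[α=γ], [β=δ]}, {[α=γ], [β=δ], [ε]}} (4 elements).


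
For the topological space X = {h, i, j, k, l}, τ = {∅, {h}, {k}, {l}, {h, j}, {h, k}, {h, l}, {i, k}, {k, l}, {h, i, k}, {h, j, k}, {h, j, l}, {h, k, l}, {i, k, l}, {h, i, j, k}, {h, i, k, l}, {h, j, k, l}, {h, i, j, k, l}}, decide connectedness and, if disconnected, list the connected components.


(X, τ) is disconnected; components = [{l}, {h, j}, {i, k}].

Find clopen sets (U ∈ τ with X ∖ U ∈ τ):
  U = ∅, X ∖ U = {h, i, j, k, l} — both open, so U is clopen.
  U = {l}, X ∖ U = {h, i, j, k} — both open, so U is clopen.
  U = {h, j}, X ∖ U = {i, k, l} — both open, so U is clopen.
  U = {i, k}, X ∖ U = {h, j, l} — both open, so U is clopen.
  U = {h, j, l}, X ∖ U = {i, k} — both open, so U is clopen.
  U = {i, k, l}, X ∖ U = {h, j} — both open, so U is clopen.
  U = {h, i, j, k}, X ∖ U = {l} — both open, so U is clopen.
  U = {h, i, j, k, l}, X ∖ U = ∅ — both open, so U is clopen.
Nontrivial clopen(s) exist: e.g. {h, j, l}. So (X, τ) is disconnected.
Compute connected components by grouping points that agree on all clopens:
  component: {l}
  component: {h, j}
  component: {i, k}


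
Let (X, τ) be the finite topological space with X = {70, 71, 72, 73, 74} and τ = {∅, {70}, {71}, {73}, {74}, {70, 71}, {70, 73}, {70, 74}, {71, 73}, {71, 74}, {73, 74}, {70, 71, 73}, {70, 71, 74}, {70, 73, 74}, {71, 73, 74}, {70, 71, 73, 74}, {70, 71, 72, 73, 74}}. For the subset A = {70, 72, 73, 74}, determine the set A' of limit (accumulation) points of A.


A' = {72}

For each x ∈ X, list the open sets U ∈ τ with x ∈ U, then check whether U ∩ (A ∖ {x}) ≠ ∅ for every such U.
  x = 70: open {70} ∋ x has {70} ∩ (A ∖ {70}) = ∅, so x is NOT a limit point.
  x = 71: open {71} ∋ x has {71} ∩ (A ∖ {71}) = ∅, so x is NOT a limit point.
  x = 72: opens ∋ x are {70, 71, 72, 73, 74}; each meets A ∖ {72}, so x IS a limit point.
  x = 73: open {73} ∋ x has {73} ∩ (A ∖ {73}) = ∅, so x is NOT a limit point.
  x = 74: open {74} ∋ x has {74} ∩ (A ∖ {74}) = ∅, so x is NOT a limit point.
Collecting: A' = {72}.


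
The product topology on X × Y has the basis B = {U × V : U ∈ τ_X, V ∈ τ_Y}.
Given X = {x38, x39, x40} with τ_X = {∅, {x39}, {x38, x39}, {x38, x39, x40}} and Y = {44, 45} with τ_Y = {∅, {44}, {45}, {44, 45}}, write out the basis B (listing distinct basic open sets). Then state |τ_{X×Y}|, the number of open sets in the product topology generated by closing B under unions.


Basis B = {∅ × ∅, {x39} × {44}, {x39} × {45}, {x38, x39} × {44}, {x38, x39} × {45}, {x39} × {44, 45}, {x38, x39, x40} × {44}, {x38, x39, x40} × {45}, {x38, x39} × {44, 45}, {x38, x39, x40} × {44, 45}}; |τ_{X×Y}| = 16.

Enumerate products U × V with U ∈ τ_X, V ∈ τ_Y (deduplicated):
  ∅ × ∅ = {} (∅)
  {x39} × {44} = {(x39,44)}
  {x39} × {45} = {(x39,45)}
  {x38, x39} × {44} = {(x38,44), (x39,44)}
  {x38, x39} × {45} = {(x38,45), (x39,45)}
  {x39} × {44, 45} = {(x39,44), (x39,45)}
  {x38, x39, x40} × {44} = {(x38,44), (x39,44), (x40,44)}
  {x38, x39, x40} × {45} = {(x38,45), (x39,45), (x40,45)}
  {x38, x39} × {44, 45} = {(x38,44), (x38,45), (x39,44), (x39,45)}
  {x38, x39, x40} × {44, 45} = {(x38,44), (x38,45), (x39,44), (x39,45), (x40,44), (x40,45)}
These 10 distinct sets form the basis B.
Close under arbitrary unions to get τ_{X×Y}; counting gives |τ_{X×Y}| = 16.


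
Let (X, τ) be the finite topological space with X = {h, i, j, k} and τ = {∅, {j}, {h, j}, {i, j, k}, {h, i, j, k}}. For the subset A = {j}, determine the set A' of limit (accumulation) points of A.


A' = {h, i, k}

For each x ∈ X, list the open sets U ∈ τ with x ∈ U, then check whether U ∩ (A ∖ {x}) ≠ ∅ for every such U.
  x = h: opens ∋ x are {h, j}, {h, i, j, k}; each meets A ∖ {h}, so x IS a limit point.
  x = i: opens ∋ x are {i, j, k}, {h, i, j, k}; each meets A ∖ {i}, so x IS a limit point.
  x = j: open {j} ∋ x has {j} ∩ (A ∖ {j}) = ∅, so x is NOT a limit point.
  x = k: opens ∋ x are {i, j, k}, {h, i, j, k}; each meets A ∖ {k}, so x IS a limit point.
Collecting: A' = {h, i, k}.


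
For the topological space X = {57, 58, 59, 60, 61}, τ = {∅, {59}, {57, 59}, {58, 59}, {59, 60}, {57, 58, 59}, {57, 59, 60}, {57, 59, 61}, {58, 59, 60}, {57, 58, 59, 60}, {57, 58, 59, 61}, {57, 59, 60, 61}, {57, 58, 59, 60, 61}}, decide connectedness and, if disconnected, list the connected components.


(X, τ) is connected.

Find clopen sets (U ∈ τ with X ∖ U ∈ τ):
  U = ∅, X ∖ U = {57, 58, 59, 60, 61} — both open, so U is clopen.
  U = {57, 58, 59, 60, 61}, X ∖ U = ∅ — both open, so U is clopen.
Only trivial clopens (∅ and X) exist, so (X, τ) is connected.
Compute connected components by grouping points that agree on all clopens:
  component: {57, 58, 59, 60, 61}


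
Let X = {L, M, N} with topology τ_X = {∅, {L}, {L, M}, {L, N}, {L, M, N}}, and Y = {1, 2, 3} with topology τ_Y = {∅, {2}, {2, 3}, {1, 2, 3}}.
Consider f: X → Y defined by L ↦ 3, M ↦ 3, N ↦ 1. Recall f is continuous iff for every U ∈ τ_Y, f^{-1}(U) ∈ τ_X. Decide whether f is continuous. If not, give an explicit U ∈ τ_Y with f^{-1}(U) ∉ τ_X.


f IS continuous.

Compute f^{-1}(U) for each U ∈ τ_Y:
  U = ∅: f^{-1}(U) = ∅ ∈ τ_X ✓.
  U = {2}: f^{-1}(U) = ∅ ∈ τ_X ✓.
  U = {2, 3}: f^{-1}(U) = {L, M} ∈ τ_X ✓.
  U = {1, 2, 3}: f^{-1}(U) = {L, M, N} ∈ τ_X ✓.
Every preimage lies in τ_X, so f IS continuous.


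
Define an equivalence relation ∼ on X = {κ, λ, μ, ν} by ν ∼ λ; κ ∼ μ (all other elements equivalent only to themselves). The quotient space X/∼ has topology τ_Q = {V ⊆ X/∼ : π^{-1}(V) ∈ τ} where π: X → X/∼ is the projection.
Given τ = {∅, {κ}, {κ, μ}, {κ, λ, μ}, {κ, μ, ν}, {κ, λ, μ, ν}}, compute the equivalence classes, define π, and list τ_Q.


X/∼ = {[κ=μ], [λ=ν]}; |τ_Q| = 3.

Equivalence classes: [κ=μ], [λ=ν].
Quotient map π: X → X/∼ sends κ ↦ [κ=μ], λ ↦ [λ=ν], μ ↦ [κ=μ], ν ↦ [λ=ν].
For each subset V ⊆ X/∼, compute π^{-1}(V) ⊆ X and check whether π^{-1}(V) ∈ τ. V is open in τ_Q iff π^{-1}(V) ∈ τ.
  V = {}: π^{-1}(V) = ∅ ∈ τ ✓.
  V = {[κ=μ]}: π^{-1}(V) = {κ, μ} ∈ τ ✓.
  V = {[λ=ν]}: π^{-1}(V) = {λ, ν} ∉ τ ✗.
  V = {[κ=μ], [λ=ν]}: π^{-1}(V) = {κ, λ, μ, ν} ∈ τ ✓.
Open sets in the quotient: τ_Q = {{}, {[κ=μ]}, {[κ=μ], [λ=ν]}} (3 elements).


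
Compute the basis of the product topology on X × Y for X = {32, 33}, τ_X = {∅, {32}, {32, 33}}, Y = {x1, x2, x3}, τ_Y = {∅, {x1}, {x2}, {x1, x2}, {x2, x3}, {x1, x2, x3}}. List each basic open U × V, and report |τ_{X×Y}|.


Basis B = {∅ × ∅, {32} × {x1}, {32} × {x2}, {32} × {x1, x2}, {32, 33} × {x1}, {32} × {x2, x3}, {32, 33} × {x2}, {32} × {x1, x2, x3}, {32, 33} × {x1, x2}, {32, 33} × {x2, x3}, {32, 33} × {x1, x2, x3}}; |τ_{X×Y}| = 18.

Enumerate products U × V with U ∈ τ_X, V ∈ τ_Y (deduplicated):
  ∅ × ∅ = {} (∅)
  {32} × {x1} = {(32,x1)}
  {32} × {x2} = {(32,x2)}
  {32} × {x1, x2} = {(32,x1), (32,x2)}
  {32, 33} × {x1} = {(32,x1), (33,x1)}
  {32} × {x2, x3} = {(32,x2), (32,x3)}
  {32, 33} × {x2} = {(32,x2), (33,x2)}
  {32} × {x1, x2, x3} = {(32,x1), (32,x2), (32,x3)}
  {32, 33} × {x1, x2} = {(32,x1), (32,x2), (33,x1), (33,x2)}
  {32, 33} × {x2, x3} = {(32,x2), (32,x3), (33,x2), (33,x3)}
  {32, 33} × {x1, x2, x3} = {(32,x1), (32,x2), (32,x3), (33,x1), (33,x2), (33,x3)}
These 11 distinct sets form the basis B.
Close under arbitrary unions to get τ_{X×Y}; counting gives |τ_{X×Y}| = 18.


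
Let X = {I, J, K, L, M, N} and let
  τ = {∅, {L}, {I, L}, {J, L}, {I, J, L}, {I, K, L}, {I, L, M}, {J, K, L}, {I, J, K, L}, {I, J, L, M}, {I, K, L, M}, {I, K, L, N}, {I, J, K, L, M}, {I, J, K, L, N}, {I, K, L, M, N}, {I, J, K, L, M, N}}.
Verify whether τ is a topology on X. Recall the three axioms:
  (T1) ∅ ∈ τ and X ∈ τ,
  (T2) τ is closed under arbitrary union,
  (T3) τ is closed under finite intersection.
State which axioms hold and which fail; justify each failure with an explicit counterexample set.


τ is NOT a topology on X.

Axiom (T1): ∅ ∈ τ? Yes; X ∈ τ? Yes.
Axiom (T2/T3): check pairwise unions and intersections of members of τ.
Counterexample for (T3): {I, K, L} ∩ {J, K, L} = {K, L} ∉ τ. Therefore τ is NOT a topology.


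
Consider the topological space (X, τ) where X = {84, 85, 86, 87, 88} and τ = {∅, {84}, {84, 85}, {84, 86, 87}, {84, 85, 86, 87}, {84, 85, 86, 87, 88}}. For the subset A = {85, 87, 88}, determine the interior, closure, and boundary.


int(A) = ∅, cl(A) = {85, 86, 87, 88}, ∂A = {85, 86, 87, 88}.

Closed sets in (X, τ) are complements of opens:
  closed(X, τ) = {∅, {88}, {85, 88}, {86, 87, 88}, {85, 86, 87, 88}, {84, 85, 86, 87, 88}}.
int(A) = ⋃ {U ∈ τ : U ⊆ A}. Opens contained in A: ∅.
Taking the union of these: int(A) = ∅.
cl(A) = ⋂ {C closed : A ⊆ C}. Closed sets containing A: {85, 86, 87, 88}, {84, 85, 86, 87, 88}.
Intersecting these: cl(A) = {85, 86, 87, 88}.
∂A = cl(A) ∖ int(A) = {85, 86, 87, 88} ∖ ∅ = {85, 86, 87, 88}.


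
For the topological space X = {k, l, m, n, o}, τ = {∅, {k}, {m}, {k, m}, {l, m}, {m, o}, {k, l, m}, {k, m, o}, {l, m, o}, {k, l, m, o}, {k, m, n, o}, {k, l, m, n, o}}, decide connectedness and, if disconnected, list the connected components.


(X, τ) is connected.

Find clopen sets (U ∈ τ with X ∖ U ∈ τ):
  U = ∅, X ∖ U = {k, l, m, n, o} — both open, so U is clopen.
  U = {k, l, m, n, o}, X ∖ U = ∅ — both open, so U is clopen.
Only trivial clopens (∅ and X) exist, so (X, τ) is connected.
Compute connected components by grouping points that agree on all clopens:
  component: {k, l, m, n, o}


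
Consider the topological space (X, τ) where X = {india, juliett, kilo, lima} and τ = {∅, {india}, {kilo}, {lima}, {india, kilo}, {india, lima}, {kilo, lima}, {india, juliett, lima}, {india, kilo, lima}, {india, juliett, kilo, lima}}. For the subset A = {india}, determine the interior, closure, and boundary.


int(A) = {india}, cl(A) = {india, juliett}, ∂A = {juliett}.

Closed sets in (X, τ) are complements of opens:
  closed(X, τ) = {∅, {juliett}, {kilo}, {india, juliett}, {juliett, kilo}, {juliett, lima}, {india, juliett, kilo}, {india, juliett, lima}, {juliett, kilo, lima}, {india, juliett, kilo, lima}}.
int(A) = ⋃ {U ∈ τ : U ⊆ A}. Opens contained in A: ∅, {india}.
Taking the union of these: int(A) = {india}.
cl(A) = ⋂ {C closed : A ⊆ C}. Closed sets containing A: {india, juliett}, {india, juliett, kilo}, {india, juliett, lima}, {india, juliett, kilo, lima}.
Intersecting these: cl(A) = {india, juliett}.
∂A = cl(A) ∖ int(A) = {india, juliett} ∖ {india} = {juliett}.


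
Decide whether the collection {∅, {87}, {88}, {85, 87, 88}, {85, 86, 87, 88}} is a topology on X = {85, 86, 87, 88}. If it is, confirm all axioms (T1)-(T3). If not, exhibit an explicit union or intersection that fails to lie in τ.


τ is NOT a topology on X.

Axiom (T1): ∅ ∈ τ? Yes; X ∈ τ? Yes.
Axiom (T2/T3): check pairwise unions and intersections of members of τ.
Counterexample for (T2): {87} ∪ {88} = {87, 88} ∉ τ. Therefore τ is NOT a topology.
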